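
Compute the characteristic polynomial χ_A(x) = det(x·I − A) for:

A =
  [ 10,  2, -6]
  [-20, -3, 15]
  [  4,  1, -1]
x^3 - 6*x^2 + 12*x - 8

Expanding det(x·I − A) (e.g. by cofactor expansion or by noting that A is similar to its Jordan form J, which has the same characteristic polynomial as A) gives
  χ_A(x) = x^3 - 6*x^2 + 12*x - 8
which factors as (x - 2)^3. The eigenvalues (with algebraic multiplicities) are λ = 2 with multiplicity 3.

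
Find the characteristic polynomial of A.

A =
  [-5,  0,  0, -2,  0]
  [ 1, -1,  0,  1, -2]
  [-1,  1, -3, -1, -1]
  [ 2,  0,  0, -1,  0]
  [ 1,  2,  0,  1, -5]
x^5 + 15*x^4 + 90*x^3 + 270*x^2 + 405*x + 243

Expanding det(x·I − A) (e.g. by cofactor expansion or by noting that A is similar to its Jordan form J, which has the same characteristic polynomial as A) gives
  χ_A(x) = x^5 + 15*x^4 + 90*x^3 + 270*x^2 + 405*x + 243
which factors as (x + 3)^5. The eigenvalues (with algebraic multiplicities) are λ = -3 with multiplicity 5.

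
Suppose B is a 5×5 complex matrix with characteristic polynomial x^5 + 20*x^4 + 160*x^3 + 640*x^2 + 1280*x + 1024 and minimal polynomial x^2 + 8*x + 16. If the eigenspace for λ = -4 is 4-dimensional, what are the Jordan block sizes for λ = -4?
Block sizes for λ = -4: [2, 1, 1, 1]

Step 1 — from the characteristic polynomial, algebraic multiplicity of λ = -4 is 5. From dim ker(B − (-4)·I) = 4, there are exactly 4 Jordan blocks for λ = -4.
Step 2 — from the minimal polynomial, the factor (x + 4)^2 tells us the largest block for λ = -4 has size 2.
Step 3 — with total size 5, 4 blocks, and largest block 2, the block sizes (in nonincreasing order) are [2, 1, 1, 1].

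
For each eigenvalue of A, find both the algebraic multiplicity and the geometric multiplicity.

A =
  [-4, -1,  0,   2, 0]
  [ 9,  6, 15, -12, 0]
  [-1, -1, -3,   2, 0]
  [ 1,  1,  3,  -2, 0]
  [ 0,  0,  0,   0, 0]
λ = -3: alg = 1, geom = 1; λ = 0: alg = 4, geom = 3

Step 1 — factor the characteristic polynomial to read off the algebraic multiplicities:
  χ_A(x) = x^4*(x + 3)

Step 2 — compute geometric multiplicities via the rank-nullity identity g(λ) = n − rank(A − λI):
  rank(A − (-3)·I) = 4, so dim ker(A − (-3)·I) = n − 4 = 1
  rank(A − (0)·I) = 2, so dim ker(A − (0)·I) = n − 2 = 3

Summary:
  λ = -3: algebraic multiplicity = 1, geometric multiplicity = 1
  λ = 0: algebraic multiplicity = 4, geometric multiplicity = 3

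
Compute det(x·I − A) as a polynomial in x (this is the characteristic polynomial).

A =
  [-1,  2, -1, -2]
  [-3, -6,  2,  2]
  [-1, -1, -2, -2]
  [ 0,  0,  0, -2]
x^4 + 11*x^3 + 45*x^2 + 81*x + 54

Expanding det(x·I − A) (e.g. by cofactor expansion or by noting that A is similar to its Jordan form J, which has the same characteristic polynomial as A) gives
  χ_A(x) = x^4 + 11*x^3 + 45*x^2 + 81*x + 54
which factors as (x + 2)*(x + 3)^3. The eigenvalues (with algebraic multiplicities) are λ = -3 with multiplicity 3, λ = -2 with multiplicity 1.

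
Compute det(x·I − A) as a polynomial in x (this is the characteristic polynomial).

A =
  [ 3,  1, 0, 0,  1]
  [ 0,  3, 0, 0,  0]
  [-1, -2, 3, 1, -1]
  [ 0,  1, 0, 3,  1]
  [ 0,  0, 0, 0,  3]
x^5 - 15*x^4 + 90*x^3 - 270*x^2 + 405*x - 243

Expanding det(x·I − A) (e.g. by cofactor expansion or by noting that A is similar to its Jordan form J, which has the same characteristic polynomial as A) gives
  χ_A(x) = x^5 - 15*x^4 + 90*x^3 - 270*x^2 + 405*x - 243
which factors as (x - 3)^5. The eigenvalues (with algebraic multiplicities) are λ = 3 with multiplicity 5.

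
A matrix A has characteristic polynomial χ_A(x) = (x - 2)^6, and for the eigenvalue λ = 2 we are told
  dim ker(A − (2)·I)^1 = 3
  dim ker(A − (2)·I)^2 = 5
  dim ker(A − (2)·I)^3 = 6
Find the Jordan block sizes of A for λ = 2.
Block sizes for λ = 2: [3, 2, 1]

From the dimensions of kernels of powers, the number of Jordan blocks of size at least j is d_j − d_{j−1} where d_j = dim ker(N^j) (with d_0 = 0). Computing the differences gives [3, 2, 1].
The number of blocks of size exactly k is (#blocks of size ≥ k) − (#blocks of size ≥ k + 1), so the partition is: 1 block(s) of size 1, 1 block(s) of size 2, 1 block(s) of size 3.
In nonincreasing order the block sizes are [3, 2, 1].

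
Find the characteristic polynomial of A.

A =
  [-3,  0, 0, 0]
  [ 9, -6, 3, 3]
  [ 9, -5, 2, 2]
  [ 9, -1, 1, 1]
x^4 + 6*x^3 + 9*x^2

Expanding det(x·I − A) (e.g. by cofactor expansion or by noting that A is similar to its Jordan form J, which has the same characteristic polynomial as A) gives
  χ_A(x) = x^4 + 6*x^3 + 9*x^2
which factors as x^2*(x + 3)^2. The eigenvalues (with algebraic multiplicities) are λ = -3 with multiplicity 2, λ = 0 with multiplicity 2.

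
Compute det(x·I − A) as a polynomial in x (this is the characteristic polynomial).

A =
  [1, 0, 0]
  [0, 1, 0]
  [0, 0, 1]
x^3 - 3*x^2 + 3*x - 1

Expanding det(x·I − A) (e.g. by cofactor expansion or by noting that A is similar to its Jordan form J, which has the same characteristic polynomial as A) gives
  χ_A(x) = x^3 - 3*x^2 + 3*x - 1
which factors as (x - 1)^3. The eigenvalues (with algebraic multiplicities) are λ = 1 with multiplicity 3.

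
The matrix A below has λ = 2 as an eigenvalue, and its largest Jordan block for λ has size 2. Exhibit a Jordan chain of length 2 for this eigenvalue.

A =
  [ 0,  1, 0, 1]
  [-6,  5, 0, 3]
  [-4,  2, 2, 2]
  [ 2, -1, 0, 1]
A Jordan chain for λ = 2 of length 2:
v_1 = (-2, -6, -4, 2)ᵀ
v_2 = (1, 0, 0, 0)ᵀ

Let N = A − (2)·I. We want v_2 with N^2 v_2 = 0 but N^1 v_2 ≠ 0; then v_{j-1} := N · v_j for j = 2, …, 2.

Pick v_2 = (1, 0, 0, 0)ᵀ.
Then v_1 = N · v_2 = (-2, -6, -4, 2)ᵀ.

Sanity check: (A − (2)·I) v_1 = (0, 0, 0, 0)ᵀ = 0. ✓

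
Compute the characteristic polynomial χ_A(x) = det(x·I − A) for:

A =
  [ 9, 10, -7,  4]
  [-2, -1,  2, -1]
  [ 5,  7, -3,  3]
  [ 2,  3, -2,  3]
x^4 - 8*x^3 + 24*x^2 - 32*x + 16

Expanding det(x·I − A) (e.g. by cofactor expansion or by noting that A is similar to its Jordan form J, which has the same characteristic polynomial as A) gives
  χ_A(x) = x^4 - 8*x^3 + 24*x^2 - 32*x + 16
which factors as (x - 2)^4. The eigenvalues (with algebraic multiplicities) are λ = 2 with multiplicity 4.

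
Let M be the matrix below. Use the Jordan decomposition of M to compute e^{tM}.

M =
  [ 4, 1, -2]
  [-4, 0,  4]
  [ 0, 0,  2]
e^{tM} =
  [2*t*exp(2*t) + exp(2*t), t*exp(2*t), -2*t*exp(2*t)]
  [-4*t*exp(2*t), -2*t*exp(2*t) + exp(2*t), 4*t*exp(2*t)]
  [0, 0, exp(2*t)]

Strategy: write M = P · J · P⁻¹ where J is a Jordan canonical form, so e^{tM} = P · e^{tJ} · P⁻¹, and e^{tJ} can be computed block-by-block.

M has Jordan form
J =
  [2, 1, 0]
  [0, 2, 0]
  [0, 0, 2]
(up to reordering of blocks).

Per-block formulas:
  For a 1×1 block at λ = 2: exp(t · [2]) = [e^(2t)].
  For a 2×2 Jordan block J_2(2): exp(t · J_2(2)) = e^(2t)·(I + t·N), where N is the 2×2 nilpotent shift.

After assembling e^{tJ} and conjugating by P, we get:

e^{tM} =
  [2*t*exp(2*t) + exp(2*t), t*exp(2*t), -2*t*exp(2*t)]
  [-4*t*exp(2*t), -2*t*exp(2*t) + exp(2*t), 4*t*exp(2*t)]
  [0, 0, exp(2*t)]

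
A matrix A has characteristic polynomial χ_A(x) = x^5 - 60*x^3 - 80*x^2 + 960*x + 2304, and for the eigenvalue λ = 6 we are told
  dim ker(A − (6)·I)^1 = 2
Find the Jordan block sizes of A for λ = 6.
Block sizes for λ = 6: [1, 1]

From the dimensions of kernels of powers, the number of Jordan blocks of size at least j is d_j − d_{j−1} where d_j = dim ker(N^j) (with d_0 = 0). Computing the differences gives [2].
The number of blocks of size exactly k is (#blocks of size ≥ k) − (#blocks of size ≥ k + 1), so the partition is: 2 block(s) of size 1.
In nonincreasing order the block sizes are [1, 1].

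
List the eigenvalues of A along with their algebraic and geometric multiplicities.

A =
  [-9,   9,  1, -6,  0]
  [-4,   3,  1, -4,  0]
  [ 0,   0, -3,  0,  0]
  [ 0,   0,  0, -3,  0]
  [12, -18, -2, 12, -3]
λ = -3: alg = 5, geom = 3

Step 1 — factor the characteristic polynomial to read off the algebraic multiplicities:
  χ_A(x) = (x + 3)^5

Step 2 — compute geometric multiplicities via the rank-nullity identity g(λ) = n − rank(A − λI):
  rank(A − (-3)·I) = 2, so dim ker(A − (-3)·I) = n − 2 = 3

Summary:
  λ = -3: algebraic multiplicity = 5, geometric multiplicity = 3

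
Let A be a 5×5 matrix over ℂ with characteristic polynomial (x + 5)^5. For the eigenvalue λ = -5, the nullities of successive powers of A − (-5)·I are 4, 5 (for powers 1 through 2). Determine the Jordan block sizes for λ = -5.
Block sizes for λ = -5: [2, 1, 1, 1]

From the dimensions of kernels of powers, the number of Jordan blocks of size at least j is d_j − d_{j−1} where d_j = dim ker(N^j) (with d_0 = 0). Computing the differences gives [4, 1].
The number of blocks of size exactly k is (#blocks of size ≥ k) − (#blocks of size ≥ k + 1), so the partition is: 3 block(s) of size 1, 1 block(s) of size 2.
In nonincreasing order the block sizes are [2, 1, 1, 1].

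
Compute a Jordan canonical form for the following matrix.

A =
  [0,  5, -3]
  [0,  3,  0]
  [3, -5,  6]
J_2(3) ⊕ J_1(3)

The characteristic polynomial is
  det(x·I − A) = x^3 - 9*x^2 + 27*x - 27 = (x - 3)^3

Eigenvalues and multiplicities (the geometric multiplicity of λ is n − rank(A − λI), which equals the number of Jordan blocks for λ):
  λ = 3: algebraic multiplicity = 3, geometric multiplicity = 2

Determining the block sizes for each eigenvalue:
  λ = 3: 2 blocks summing to 3 forces exactly one block of size 2 and the rest size 1 → block sizes [2, 1]

Assembling the blocks gives a Jordan form
J =
  [3, 1, 0]
  [0, 3, 0]
  [0, 0, 3]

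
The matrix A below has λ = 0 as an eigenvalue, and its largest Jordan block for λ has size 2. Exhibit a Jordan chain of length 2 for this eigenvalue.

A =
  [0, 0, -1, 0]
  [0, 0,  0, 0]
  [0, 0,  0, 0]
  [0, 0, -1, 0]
A Jordan chain for λ = 0 of length 2:
v_1 = (-1, 0, 0, -1)ᵀ
v_2 = (0, 0, 1, 0)ᵀ

Let N = A − (0)·I. We want v_2 with N^2 v_2 = 0 but N^1 v_2 ≠ 0; then v_{j-1} := N · v_j for j = 2, …, 2.

Pick v_2 = (0, 0, 1, 0)ᵀ.
Then v_1 = N · v_2 = (-1, 0, 0, -1)ᵀ.

Sanity check: (A − (0)·I) v_1 = (0, 0, 0, 0)ᵀ = 0. ✓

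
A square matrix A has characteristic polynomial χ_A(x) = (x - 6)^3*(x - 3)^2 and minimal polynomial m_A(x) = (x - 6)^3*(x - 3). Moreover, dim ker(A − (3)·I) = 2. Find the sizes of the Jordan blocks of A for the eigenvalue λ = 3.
Block sizes for λ = 3: [1, 1]

Step 1 — from the characteristic polynomial, algebraic multiplicity of λ = 3 is 2. From dim ker(A − (3)·I) = 2, there are exactly 2 Jordan blocks for λ = 3.
Step 2 — from the minimal polynomial, the factor (x − 3) tells us the largest block for λ = 3 has size 1.
Step 3 — with total size 2, 2 blocks, and largest block 1, the block sizes (in nonincreasing order) are [1, 1].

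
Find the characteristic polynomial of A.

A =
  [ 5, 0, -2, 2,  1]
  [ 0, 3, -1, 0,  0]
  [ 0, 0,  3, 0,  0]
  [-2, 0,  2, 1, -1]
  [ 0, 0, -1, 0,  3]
x^5 - 15*x^4 + 90*x^3 - 270*x^2 + 405*x - 243

Expanding det(x·I − A) (e.g. by cofactor expansion or by noting that A is similar to its Jordan form J, which has the same characteristic polynomial as A) gives
  χ_A(x) = x^5 - 15*x^4 + 90*x^3 - 270*x^2 + 405*x - 243
which factors as (x - 3)^5. The eigenvalues (with algebraic multiplicities) are λ = 3 with multiplicity 5.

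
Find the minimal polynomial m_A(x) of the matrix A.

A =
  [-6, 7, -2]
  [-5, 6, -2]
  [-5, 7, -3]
x^2 + 2*x + 1

The characteristic polynomial is χ_A(x) = (x + 1)^3, so the eigenvalues are known. The minimal polynomial is
  m_A(x) = Π_λ (x − λ)^{k_λ}
where k_λ is the size of the *largest* Jordan block for λ (equivalently, the smallest k with (A − λI)^k v = 0 for every generalised eigenvector v of λ).

  λ = -1: largest Jordan block has size 2, contributing (x + 1)^2

So m_A(x) = (x + 1)^2 = x^2 + 2*x + 1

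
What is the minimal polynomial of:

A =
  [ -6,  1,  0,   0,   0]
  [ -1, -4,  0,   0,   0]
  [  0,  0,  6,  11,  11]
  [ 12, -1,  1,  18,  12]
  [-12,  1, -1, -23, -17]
x^4 - 2*x^3 - 59*x^2 + 60*x + 900

The characteristic polynomial is χ_A(x) = (x - 6)^2*(x + 5)^3, so the eigenvalues are known. The minimal polynomial is
  m_A(x) = Π_λ (x − λ)^{k_λ}
where k_λ is the size of the *largest* Jordan block for λ (equivalently, the smallest k with (A − λI)^k v = 0 for every generalised eigenvector v of λ).

  λ = -5: largest Jordan block has size 2, contributing (x + 5)^2
  λ = 6: largest Jordan block has size 2, contributing (x − 6)^2

So m_A(x) = (x - 6)^2*(x + 5)^2 = x^4 - 2*x^3 - 59*x^2 + 60*x + 900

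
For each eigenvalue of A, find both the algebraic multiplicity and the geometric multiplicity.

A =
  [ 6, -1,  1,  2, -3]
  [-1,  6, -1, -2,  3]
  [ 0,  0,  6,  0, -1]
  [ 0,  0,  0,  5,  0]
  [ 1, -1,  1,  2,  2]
λ = 5: alg = 5, geom = 3

Step 1 — factor the characteristic polynomial to read off the algebraic multiplicities:
  χ_A(x) = (x - 5)^5

Step 2 — compute geometric multiplicities via the rank-nullity identity g(λ) = n − rank(A − λI):
  rank(A − (5)·I) = 2, so dim ker(A − (5)·I) = n − 2 = 3

Summary:
  λ = 5: algebraic multiplicity = 5, geometric multiplicity = 3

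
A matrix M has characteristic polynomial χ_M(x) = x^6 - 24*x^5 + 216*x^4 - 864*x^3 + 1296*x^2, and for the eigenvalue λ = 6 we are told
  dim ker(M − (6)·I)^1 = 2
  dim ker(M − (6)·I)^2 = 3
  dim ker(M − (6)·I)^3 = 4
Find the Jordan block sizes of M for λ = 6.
Block sizes for λ = 6: [3, 1]

From the dimensions of kernels of powers, the number of Jordan blocks of size at least j is d_j − d_{j−1} where d_j = dim ker(N^j) (with d_0 = 0). Computing the differences gives [2, 1, 1].
The number of blocks of size exactly k is (#blocks of size ≥ k) − (#blocks of size ≥ k + 1), so the partition is: 1 block(s) of size 1, 1 block(s) of size 3.
In nonincreasing order the block sizes are [3, 1].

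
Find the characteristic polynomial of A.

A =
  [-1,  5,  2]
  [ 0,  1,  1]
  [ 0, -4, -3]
x^3 + 3*x^2 + 3*x + 1

Expanding det(x·I − A) (e.g. by cofactor expansion or by noting that A is similar to its Jordan form J, which has the same characteristic polynomial as A) gives
  χ_A(x) = x^3 + 3*x^2 + 3*x + 1
which factors as (x + 1)^3. The eigenvalues (with algebraic multiplicities) are λ = -1 with multiplicity 3.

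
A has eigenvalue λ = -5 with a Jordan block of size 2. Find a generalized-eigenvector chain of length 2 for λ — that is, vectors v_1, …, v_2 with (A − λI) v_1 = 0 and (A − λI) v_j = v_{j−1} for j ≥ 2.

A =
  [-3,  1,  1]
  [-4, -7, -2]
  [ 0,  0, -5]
A Jordan chain for λ = -5 of length 2:
v_1 = (2, -4, 0)ᵀ
v_2 = (1, 0, 0)ᵀ

Let N = A − (-5)·I. We want v_2 with N^2 v_2 = 0 but N^1 v_2 ≠ 0; then v_{j-1} := N · v_j for j = 2, …, 2.

Pick v_2 = (1, 0, 0)ᵀ.
Then v_1 = N · v_2 = (2, -4, 0)ᵀ.

Sanity check: (A − (-5)·I) v_1 = (0, 0, 0)ᵀ = 0. ✓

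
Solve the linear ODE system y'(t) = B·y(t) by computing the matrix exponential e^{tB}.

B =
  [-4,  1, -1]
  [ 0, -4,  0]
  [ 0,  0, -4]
e^{tB} =
  [exp(-4*t), t*exp(-4*t), -t*exp(-4*t)]
  [0, exp(-4*t), 0]
  [0, 0, exp(-4*t)]

Strategy: write B = P · J · P⁻¹ where J is a Jordan canonical form, so e^{tB} = P · e^{tJ} · P⁻¹, and e^{tJ} can be computed block-by-block.

B has Jordan form
J =
  [-4,  1,  0]
  [ 0, -4,  0]
  [ 0,  0, -4]
(up to reordering of blocks).

Per-block formulas:
  For a 1×1 block at λ = -4: exp(t · [-4]) = [e^(-4t)].
  For a 2×2 Jordan block J_2(-4): exp(t · J_2(-4)) = e^(-4t)·(I + t·N), where N is the 2×2 nilpotent shift.

After assembling e^{tJ} and conjugating by P, we get:

e^{tB} =
  [exp(-4*t), t*exp(-4*t), -t*exp(-4*t)]
  [0, exp(-4*t), 0]
  [0, 0, exp(-4*t)]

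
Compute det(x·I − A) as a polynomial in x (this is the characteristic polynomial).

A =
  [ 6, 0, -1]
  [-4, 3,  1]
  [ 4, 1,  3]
x^3 - 12*x^2 + 48*x - 64

Expanding det(x·I − A) (e.g. by cofactor expansion or by noting that A is similar to its Jordan form J, which has the same characteristic polynomial as A) gives
  χ_A(x) = x^3 - 12*x^2 + 48*x - 64
which factors as (x - 4)^3. The eigenvalues (with algebraic multiplicities) are λ = 4 with multiplicity 3.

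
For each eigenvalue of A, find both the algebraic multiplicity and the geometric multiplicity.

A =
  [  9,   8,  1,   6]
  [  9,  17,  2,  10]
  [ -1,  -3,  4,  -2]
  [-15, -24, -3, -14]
λ = 4: alg = 4, geom = 2

Step 1 — factor the characteristic polynomial to read off the algebraic multiplicities:
  χ_A(x) = (x - 4)^4

Step 2 — compute geometric multiplicities via the rank-nullity identity g(λ) = n − rank(A − λI):
  rank(A − (4)·I) = 2, so dim ker(A − (4)·I) = n − 2 = 2

Summary:
  λ = 4: algebraic multiplicity = 4, geometric multiplicity = 2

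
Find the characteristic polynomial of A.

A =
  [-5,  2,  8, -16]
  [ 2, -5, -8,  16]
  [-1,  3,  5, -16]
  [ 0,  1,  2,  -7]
x^4 + 12*x^3 + 54*x^2 + 108*x + 81

Expanding det(x·I − A) (e.g. by cofactor expansion or by noting that A is similar to its Jordan form J, which has the same characteristic polynomial as A) gives
  χ_A(x) = x^4 + 12*x^3 + 54*x^2 + 108*x + 81
which factors as (x + 3)^4. The eigenvalues (with algebraic multiplicities) are λ = -3 with multiplicity 4.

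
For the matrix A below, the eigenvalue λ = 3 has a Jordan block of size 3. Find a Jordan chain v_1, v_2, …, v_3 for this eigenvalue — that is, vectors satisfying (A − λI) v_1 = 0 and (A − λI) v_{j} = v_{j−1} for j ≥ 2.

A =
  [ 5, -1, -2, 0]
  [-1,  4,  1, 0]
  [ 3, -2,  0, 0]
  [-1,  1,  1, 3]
A Jordan chain for λ = 3 of length 3:
v_1 = (-1, 0, -1, 0)ᵀ
v_2 = (2, -1, 3, -1)ᵀ
v_3 = (1, 0, 0, 0)ᵀ

Let N = A − (3)·I. We want v_3 with N^3 v_3 = 0 but N^2 v_3 ≠ 0; then v_{j-1} := N · v_j for j = 3, …, 2.

Pick v_3 = (1, 0, 0, 0)ᵀ.
Then v_2 = N · v_3 = (2, -1, 3, -1)ᵀ.
Then v_1 = N · v_2 = (-1, 0, -1, 0)ᵀ.

Sanity check: (A − (3)·I) v_1 = (0, 0, 0, 0)ᵀ = 0. ✓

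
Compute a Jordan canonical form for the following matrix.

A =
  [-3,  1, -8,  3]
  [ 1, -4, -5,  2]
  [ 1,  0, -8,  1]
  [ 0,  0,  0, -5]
J_3(-5) ⊕ J_1(-5)

The characteristic polynomial is
  det(x·I − A) = x^4 + 20*x^3 + 150*x^2 + 500*x + 625 = (x + 5)^4

Eigenvalues and multiplicities (the geometric multiplicity of λ is n − rank(A − λI), which equals the number of Jordan blocks for λ):
  λ = -5: algebraic multiplicity = 4, geometric multiplicity = 2

Determining the block sizes for each eigenvalue:
  λ = -5: with am = 4 and gm = 2, the partition is not yet determined (e.g. several partitions of 4 into 2 parts exist). Let N = A − (-5)·I. Computing rank(N^1) = 2, rank(N^2) = 1, rank(N^3) = 0; the number of blocks of size ≥ j is rank(N^{j−1}) − rank(N^j), giving [2, 1, 1]. So we have 1 block(s) of size 3, 1 block(s) of size 1 → block sizes [3, 1]

Assembling the blocks gives a Jordan form
J =
  [-5,  1,  0,  0]
  [ 0, -5,  1,  0]
  [ 0,  0, -5,  0]
  [ 0,  0,  0, -5]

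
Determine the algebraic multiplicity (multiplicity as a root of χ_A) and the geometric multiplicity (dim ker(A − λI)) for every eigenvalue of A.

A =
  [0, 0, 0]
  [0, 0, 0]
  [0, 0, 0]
λ = 0: alg = 3, geom = 3

Step 1 — factor the characteristic polynomial to read off the algebraic multiplicities:
  χ_A(x) = x^3

Step 2 — compute geometric multiplicities via the rank-nullity identity g(λ) = n − rank(A − λI):
  rank(A − (0)·I) = 0, so dim ker(A − (0)·I) = n − 0 = 3

Summary:
  λ = 0: algebraic multiplicity = 3, geometric multiplicity = 3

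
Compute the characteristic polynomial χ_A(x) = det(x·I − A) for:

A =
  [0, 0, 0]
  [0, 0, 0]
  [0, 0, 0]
x^3

Expanding det(x·I − A) (e.g. by cofactor expansion or by noting that A is similar to its Jordan form J, which has the same characteristic polynomial as A) gives
  χ_A(x) = x^3
which factors as x^3. The eigenvalues (with algebraic multiplicities) are λ = 0 with multiplicity 3.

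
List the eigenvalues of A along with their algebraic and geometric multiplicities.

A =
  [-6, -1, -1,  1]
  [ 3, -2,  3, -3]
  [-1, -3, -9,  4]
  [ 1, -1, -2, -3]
λ = -5: alg = 4, geom = 2

Step 1 — factor the characteristic polynomial to read off the algebraic multiplicities:
  χ_A(x) = (x + 5)^4

Step 2 — compute geometric multiplicities via the rank-nullity identity g(λ) = n − rank(A − λI):
  rank(A − (-5)·I) = 2, so dim ker(A − (-5)·I) = n − 2 = 2

Summary:
  λ = -5: algebraic multiplicity = 4, geometric multiplicity = 2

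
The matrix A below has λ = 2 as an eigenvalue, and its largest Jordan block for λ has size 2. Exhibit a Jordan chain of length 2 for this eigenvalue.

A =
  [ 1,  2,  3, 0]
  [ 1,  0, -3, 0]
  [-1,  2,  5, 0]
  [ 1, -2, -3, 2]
A Jordan chain for λ = 2 of length 2:
v_1 = (-1, 1, -1, 1)ᵀ
v_2 = (1, 0, 0, 0)ᵀ

Let N = A − (2)·I. We want v_2 with N^2 v_2 = 0 but N^1 v_2 ≠ 0; then v_{j-1} := N · v_j for j = 2, …, 2.

Pick v_2 = (1, 0, 0, 0)ᵀ.
Then v_1 = N · v_2 = (-1, 1, -1, 1)ᵀ.

Sanity check: (A − (2)·I) v_1 = (0, 0, 0, 0)ᵀ = 0. ✓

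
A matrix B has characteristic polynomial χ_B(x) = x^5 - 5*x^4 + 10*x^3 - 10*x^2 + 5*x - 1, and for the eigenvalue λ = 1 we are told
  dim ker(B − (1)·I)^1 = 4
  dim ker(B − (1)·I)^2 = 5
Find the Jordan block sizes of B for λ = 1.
Block sizes for λ = 1: [2, 1, 1, 1]

From the dimensions of kernels of powers, the number of Jordan blocks of size at least j is d_j − d_{j−1} where d_j = dim ker(N^j) (with d_0 = 0). Computing the differences gives [4, 1].
The number of blocks of size exactly k is (#blocks of size ≥ k) − (#blocks of size ≥ k + 1), so the partition is: 3 block(s) of size 1, 1 block(s) of size 2.
In nonincreasing order the block sizes are [2, 1, 1, 1].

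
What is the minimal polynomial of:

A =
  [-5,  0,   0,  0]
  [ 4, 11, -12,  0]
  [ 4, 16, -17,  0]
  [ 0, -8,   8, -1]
x^2 + 6*x + 5

The characteristic polynomial is χ_A(x) = (x + 1)^2*(x + 5)^2, so the eigenvalues are known. The minimal polynomial is
  m_A(x) = Π_λ (x − λ)^{k_λ}
where k_λ is the size of the *largest* Jordan block for λ (equivalently, the smallest k with (A − λI)^k v = 0 for every generalised eigenvector v of λ).

  λ = -5: largest Jordan block has size 1, contributing (x + 5)
  λ = -1: largest Jordan block has size 1, contributing (x + 1)

So m_A(x) = (x + 1)*(x + 5) = x^2 + 6*x + 5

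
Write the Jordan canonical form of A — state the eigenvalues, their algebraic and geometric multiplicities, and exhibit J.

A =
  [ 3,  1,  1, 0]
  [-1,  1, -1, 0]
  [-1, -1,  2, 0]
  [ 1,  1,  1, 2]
J_3(2) ⊕ J_1(2)

The characteristic polynomial is
  det(x·I − A) = x^4 - 8*x^3 + 24*x^2 - 32*x + 16 = (x - 2)^4

Eigenvalues and multiplicities (the geometric multiplicity of λ is n − rank(A − λI), which equals the number of Jordan blocks for λ):
  λ = 2: algebraic multiplicity = 4, geometric multiplicity = 2

Determining the block sizes for each eigenvalue:
  λ = 2: with am = 4 and gm = 2, the partition is not yet determined (e.g. several partitions of 4 into 2 parts exist). Let N = A − (2)·I. Computing rank(N^1) = 2, rank(N^2) = 1, rank(N^3) = 0; the number of blocks of size ≥ j is rank(N^{j−1}) − rank(N^j), giving [2, 1, 1]. So we have 1 block(s) of size 3, 1 block(s) of size 1 → block sizes [3, 1]

Assembling the blocks gives a Jordan form
J =
  [2, 1, 0, 0]
  [0, 2, 1, 0]
  [0, 0, 2, 0]
  [0, 0, 0, 2]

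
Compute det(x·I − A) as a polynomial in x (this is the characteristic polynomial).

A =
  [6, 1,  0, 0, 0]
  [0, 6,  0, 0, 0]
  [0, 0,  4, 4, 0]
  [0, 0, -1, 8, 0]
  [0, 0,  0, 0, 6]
x^5 - 30*x^4 + 360*x^3 - 2160*x^2 + 6480*x - 7776

Expanding det(x·I − A) (e.g. by cofactor expansion or by noting that A is similar to its Jordan form J, which has the same characteristic polynomial as A) gives
  χ_A(x) = x^5 - 30*x^4 + 360*x^3 - 2160*x^2 + 6480*x - 7776
which factors as (x - 6)^5. The eigenvalues (with algebraic multiplicities) are λ = 6 with multiplicity 5.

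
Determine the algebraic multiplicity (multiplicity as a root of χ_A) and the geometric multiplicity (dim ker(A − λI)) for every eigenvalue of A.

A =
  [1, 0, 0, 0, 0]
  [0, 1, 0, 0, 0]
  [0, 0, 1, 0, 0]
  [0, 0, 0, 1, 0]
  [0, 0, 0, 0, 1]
λ = 1: alg = 5, geom = 5

Step 1 — factor the characteristic polynomial to read off the algebraic multiplicities:
  χ_A(x) = (x - 1)^5

Step 2 — compute geometric multiplicities via the rank-nullity identity g(λ) = n − rank(A − λI):
  rank(A − (1)·I) = 0, so dim ker(A − (1)·I) = n − 0 = 5

Summary:
  λ = 1: algebraic multiplicity = 5, geometric multiplicity = 5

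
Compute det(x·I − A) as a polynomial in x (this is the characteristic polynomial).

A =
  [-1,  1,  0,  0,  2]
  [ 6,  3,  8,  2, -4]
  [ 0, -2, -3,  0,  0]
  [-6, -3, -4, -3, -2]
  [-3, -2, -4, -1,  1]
x^5 + 3*x^4 + 2*x^3 - 2*x^2 - 3*x - 1

Expanding det(x·I − A) (e.g. by cofactor expansion or by noting that A is similar to its Jordan form J, which has the same characteristic polynomial as A) gives
  χ_A(x) = x^5 + 3*x^4 + 2*x^3 - 2*x^2 - 3*x - 1
which factors as (x - 1)*(x + 1)^4. The eigenvalues (with algebraic multiplicities) are λ = -1 with multiplicity 4, λ = 1 with multiplicity 1.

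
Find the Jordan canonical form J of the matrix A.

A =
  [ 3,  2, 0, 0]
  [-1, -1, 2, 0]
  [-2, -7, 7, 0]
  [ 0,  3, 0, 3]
J_3(3) ⊕ J_1(3)

The characteristic polynomial is
  det(x·I − A) = x^4 - 12*x^3 + 54*x^2 - 108*x + 81 = (x - 3)^4

Eigenvalues and multiplicities (the geometric multiplicity of λ is n − rank(A − λI), which equals the number of Jordan blocks for λ):
  λ = 3: algebraic multiplicity = 4, geometric multiplicity = 2

Determining the block sizes for each eigenvalue:
  λ = 3: with am = 4 and gm = 2, the partition is not yet determined (e.g. several partitions of 4 into 2 parts exist). Let N = A − (3)·I. Computing rank(N^1) = 2, rank(N^2) = 1, rank(N^3) = 0; the number of blocks of size ≥ j is rank(N^{j−1}) − rank(N^j), giving [2, 1, 1]. So we have 1 block(s) of size 3, 1 block(s) of size 1 → block sizes [3, 1]

Assembling the blocks gives a Jordan form
J =
  [3, 1, 0, 0]
  [0, 3, 1, 0]
  [0, 0, 3, 0]
  [0, 0, 0, 3]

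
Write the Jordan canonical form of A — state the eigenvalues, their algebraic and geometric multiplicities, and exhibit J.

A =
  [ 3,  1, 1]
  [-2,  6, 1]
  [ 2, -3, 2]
J_2(3) ⊕ J_1(5)

The characteristic polynomial is
  det(x·I − A) = x^3 - 11*x^2 + 39*x - 45 = (x - 5)*(x - 3)^2

Eigenvalues and multiplicities (the geometric multiplicity of λ is n − rank(A − λI), which equals the number of Jordan blocks for λ):
  λ = 3: algebraic multiplicity = 2, geometric multiplicity = 1
  λ = 5: algebraic multiplicity = 1, geometric multiplicity = 1

Determining the block sizes for each eigenvalue:
  λ = 3: one block (gm = 1), so the single block has size am = 2 → block sizes [2]
  λ = 5: one block (gm = 1), so the single block has size am = 1 → block sizes [1]

Assembling the blocks gives a Jordan form
J =
  [3, 1, 0]
  [0, 3, 0]
  [0, 0, 5]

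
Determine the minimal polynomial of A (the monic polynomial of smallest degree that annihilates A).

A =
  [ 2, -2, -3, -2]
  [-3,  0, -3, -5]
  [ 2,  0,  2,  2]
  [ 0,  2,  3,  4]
x^2 - 4*x + 4

The characteristic polynomial is χ_A(x) = (x - 2)^4, so the eigenvalues are known. The minimal polynomial is
  m_A(x) = Π_λ (x − λ)^{k_λ}
where k_λ is the size of the *largest* Jordan block for λ (equivalently, the smallest k with (A − λI)^k v = 0 for every generalised eigenvector v of λ).

  λ = 2: largest Jordan block has size 2, contributing (x − 2)^2

So m_A(x) = (x - 2)^2 = x^2 - 4*x + 4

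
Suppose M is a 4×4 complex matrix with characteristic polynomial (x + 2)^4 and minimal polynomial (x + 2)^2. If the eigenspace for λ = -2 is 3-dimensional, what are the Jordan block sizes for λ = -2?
Block sizes for λ = -2: [2, 1, 1]

Step 1 — from the characteristic polynomial, algebraic multiplicity of λ = -2 is 4. From dim ker(M − (-2)·I) = 3, there are exactly 3 Jordan blocks for λ = -2.
Step 2 — from the minimal polynomial, the factor (x + 2)^2 tells us the largest block for λ = -2 has size 2.
Step 3 — with total size 4, 3 blocks, and largest block 2, the block sizes (in nonincreasing order) are [2, 1, 1].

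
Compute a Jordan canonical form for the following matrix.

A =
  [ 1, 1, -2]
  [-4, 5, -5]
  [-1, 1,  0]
J_3(2)

The characteristic polynomial is
  det(x·I − A) = x^3 - 6*x^2 + 12*x - 8 = (x - 2)^3

Eigenvalues and multiplicities (the geometric multiplicity of λ is n − rank(A − λI), which equals the number of Jordan blocks for λ):
  λ = 2: algebraic multiplicity = 3, geometric multiplicity = 1

Determining the block sizes for each eigenvalue:
  λ = 2: one block (gm = 1), so the single block has size am = 3 → block sizes [3]

Assembling the blocks gives a Jordan form
J =
  [2, 1, 0]
  [0, 2, 1]
  [0, 0, 2]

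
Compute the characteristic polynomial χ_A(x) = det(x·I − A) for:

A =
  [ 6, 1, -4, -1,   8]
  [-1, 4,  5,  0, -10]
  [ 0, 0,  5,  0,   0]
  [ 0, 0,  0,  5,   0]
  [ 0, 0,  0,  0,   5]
x^5 - 25*x^4 + 250*x^3 - 1250*x^2 + 3125*x - 3125

Expanding det(x·I − A) (e.g. by cofactor expansion or by noting that A is similar to its Jordan form J, which has the same characteristic polynomial as A) gives
  χ_A(x) = x^5 - 25*x^4 + 250*x^3 - 1250*x^2 + 3125*x - 3125
which factors as (x - 5)^5. The eigenvalues (with algebraic multiplicities) are λ = 5 with multiplicity 5.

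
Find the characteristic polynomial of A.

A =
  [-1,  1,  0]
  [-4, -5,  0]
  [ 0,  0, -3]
x^3 + 9*x^2 + 27*x + 27

Expanding det(x·I − A) (e.g. by cofactor expansion or by noting that A is similar to its Jordan form J, which has the same characteristic polynomial as A) gives
  χ_A(x) = x^3 + 9*x^2 + 27*x + 27
which factors as (x + 3)^3. The eigenvalues (with algebraic multiplicities) are λ = -3 with multiplicity 3.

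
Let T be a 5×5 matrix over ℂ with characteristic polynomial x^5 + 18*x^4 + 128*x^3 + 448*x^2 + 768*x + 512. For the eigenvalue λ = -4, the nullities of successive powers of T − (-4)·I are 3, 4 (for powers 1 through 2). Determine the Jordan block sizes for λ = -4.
Block sizes for λ = -4: [2, 1, 1]

From the dimensions of kernels of powers, the number of Jordan blocks of size at least j is d_j − d_{j−1} where d_j = dim ker(N^j) (with d_0 = 0). Computing the differences gives [3, 1].
The number of blocks of size exactly k is (#blocks of size ≥ k) − (#blocks of size ≥ k + 1), so the partition is: 2 block(s) of size 1, 1 block(s) of size 2.
In nonincreasing order the block sizes are [2, 1, 1].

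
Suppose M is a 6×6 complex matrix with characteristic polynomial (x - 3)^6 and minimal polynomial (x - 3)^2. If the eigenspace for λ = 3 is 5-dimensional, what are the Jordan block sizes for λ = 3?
Block sizes for λ = 3: [2, 1, 1, 1, 1]

Step 1 — from the characteristic polynomial, algebraic multiplicity of λ = 3 is 6. From dim ker(M − (3)·I) = 5, there are exactly 5 Jordan blocks for λ = 3.
Step 2 — from the minimal polynomial, the factor (x − 3)^2 tells us the largest block for λ = 3 has size 2.
Step 3 — with total size 6, 5 blocks, and largest block 2, the block sizes (in nonincreasing order) are [2, 1, 1, 1, 1].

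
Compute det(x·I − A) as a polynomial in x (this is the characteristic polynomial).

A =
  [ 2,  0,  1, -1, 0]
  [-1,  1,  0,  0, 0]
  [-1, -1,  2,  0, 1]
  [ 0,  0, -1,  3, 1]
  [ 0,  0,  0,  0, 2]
x^5 - 10*x^4 + 40*x^3 - 80*x^2 + 80*x - 32

Expanding det(x·I − A) (e.g. by cofactor expansion or by noting that A is similar to its Jordan form J, which has the same characteristic polynomial as A) gives
  χ_A(x) = x^5 - 10*x^4 + 40*x^3 - 80*x^2 + 80*x - 32
which factors as (x - 2)^5. The eigenvalues (with algebraic multiplicities) are λ = 2 with multiplicity 5.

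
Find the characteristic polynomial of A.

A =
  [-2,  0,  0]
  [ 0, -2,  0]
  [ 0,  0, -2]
x^3 + 6*x^2 + 12*x + 8

Expanding det(x·I − A) (e.g. by cofactor expansion or by noting that A is similar to its Jordan form J, which has the same characteristic polynomial as A) gives
  χ_A(x) = x^3 + 6*x^2 + 12*x + 8
which factors as (x + 2)^3. The eigenvalues (with algebraic multiplicities) are λ = -2 with multiplicity 3.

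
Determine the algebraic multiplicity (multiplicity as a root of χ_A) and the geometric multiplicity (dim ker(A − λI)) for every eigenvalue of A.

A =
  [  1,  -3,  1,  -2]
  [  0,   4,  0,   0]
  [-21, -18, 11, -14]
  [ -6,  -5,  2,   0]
λ = 4: alg = 4, geom = 2

Step 1 — factor the characteristic polynomial to read off the algebraic multiplicities:
  χ_A(x) = (x - 4)^4

Step 2 — compute geometric multiplicities via the rank-nullity identity g(λ) = n − rank(A − λI):
  rank(A − (4)·I) = 2, so dim ker(A − (4)·I) = n − 2 = 2

Summary:
  λ = 4: algebraic multiplicity = 4, geometric multiplicity = 2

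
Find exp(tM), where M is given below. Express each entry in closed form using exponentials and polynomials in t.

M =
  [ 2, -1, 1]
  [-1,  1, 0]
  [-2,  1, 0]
e^{tM} =
  [t*exp(t) + exp(t), -t*exp(t), t*exp(t)]
  [-t^2*exp(t)/2 - t*exp(t), t^2*exp(t)/2 + exp(t), -t^2*exp(t)/2]
  [-t^2*exp(t)/2 - 2*t*exp(t), t^2*exp(t)/2 + t*exp(t), -t^2*exp(t)/2 - t*exp(t) + exp(t)]

Strategy: write M = P · J · P⁻¹ where J is a Jordan canonical form, so e^{tM} = P · e^{tJ} · P⁻¹, and e^{tJ} can be computed block-by-block.

M has Jordan form
J =
  [1, 1, 0]
  [0, 1, 1]
  [0, 0, 1]
(up to reordering of blocks).

Per-block formulas:
  For a 3×3 Jordan block J_3(1): exp(t · J_3(1)) = e^(1t)·(I + t·N + (t^2/2)·N^2), where N is the 3×3 nilpotent shift.

After assembling e^{tJ} and conjugating by P, we get:

e^{tM} =
  [t*exp(t) + exp(t), -t*exp(t), t*exp(t)]
  [-t^2*exp(t)/2 - t*exp(t), t^2*exp(t)/2 + exp(t), -t^2*exp(t)/2]
  [-t^2*exp(t)/2 - 2*t*exp(t), t^2*exp(t)/2 + t*exp(t), -t^2*exp(t)/2 - t*exp(t) + exp(t)]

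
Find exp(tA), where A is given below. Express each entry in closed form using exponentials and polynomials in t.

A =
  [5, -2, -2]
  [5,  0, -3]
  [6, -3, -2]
e^{tA} =
  [-3*t^2*exp(t) + 4*t*exp(t) + exp(t), -2*t*exp(t), 2*t^2*exp(t) - 2*t*exp(t)]
  [-3*t^2*exp(t)/2 + 5*t*exp(t), -t*exp(t) + exp(t), t^2*exp(t) - 3*t*exp(t)]
  [-9*t^2*exp(t)/2 + 6*t*exp(t), -3*t*exp(t), 3*t^2*exp(t) - 3*t*exp(t) + exp(t)]

Strategy: write A = P · J · P⁻¹ where J is a Jordan canonical form, so e^{tA} = P · e^{tJ} · P⁻¹, and e^{tJ} can be computed block-by-block.

A has Jordan form
J =
  [1, 1, 0]
  [0, 1, 1]
  [0, 0, 1]
(up to reordering of blocks).

Per-block formulas:
  For a 3×3 Jordan block J_3(1): exp(t · J_3(1)) = e^(1t)·(I + t·N + (t^2/2)·N^2), where N is the 3×3 nilpotent shift.

After assembling e^{tJ} and conjugating by P, we get:

e^{tA} =
  [-3*t^2*exp(t) + 4*t*exp(t) + exp(t), -2*t*exp(t), 2*t^2*exp(t) - 2*t*exp(t)]
  [-3*t^2*exp(t)/2 + 5*t*exp(t), -t*exp(t) + exp(t), t^2*exp(t) - 3*t*exp(t)]
  [-9*t^2*exp(t)/2 + 6*t*exp(t), -3*t*exp(t), 3*t^2*exp(t) - 3*t*exp(t) + exp(t)]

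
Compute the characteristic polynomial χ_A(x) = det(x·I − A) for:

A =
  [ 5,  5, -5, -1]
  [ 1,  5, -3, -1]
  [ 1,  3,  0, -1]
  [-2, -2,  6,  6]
x^4 - 16*x^3 + 96*x^2 - 256*x + 256

Expanding det(x·I − A) (e.g. by cofactor expansion or by noting that A is similar to its Jordan form J, which has the same characteristic polynomial as A) gives
  χ_A(x) = x^4 - 16*x^3 + 96*x^2 - 256*x + 256
which factors as (x - 4)^4. The eigenvalues (with algebraic multiplicities) are λ = 4 with multiplicity 4.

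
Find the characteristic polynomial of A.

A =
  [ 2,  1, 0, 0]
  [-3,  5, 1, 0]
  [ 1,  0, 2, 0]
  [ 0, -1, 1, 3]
x^4 - 12*x^3 + 54*x^2 - 108*x + 81

Expanding det(x·I − A) (e.g. by cofactor expansion or by noting that A is similar to its Jordan form J, which has the same characteristic polynomial as A) gives
  χ_A(x) = x^4 - 12*x^3 + 54*x^2 - 108*x + 81
which factors as (x - 3)^4. The eigenvalues (with algebraic multiplicities) are λ = 3 with multiplicity 4.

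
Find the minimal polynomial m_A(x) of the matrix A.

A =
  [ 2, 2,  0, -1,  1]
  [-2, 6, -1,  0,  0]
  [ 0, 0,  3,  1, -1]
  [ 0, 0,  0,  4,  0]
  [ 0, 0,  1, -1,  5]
x^3 - 12*x^2 + 48*x - 64

The characteristic polynomial is χ_A(x) = (x - 4)^5, so the eigenvalues are known. The minimal polynomial is
  m_A(x) = Π_λ (x − λ)^{k_λ}
where k_λ is the size of the *largest* Jordan block for λ (equivalently, the smallest k with (A − λI)^k v = 0 for every generalised eigenvector v of λ).

  λ = 4: largest Jordan block has size 3, contributing (x − 4)^3

So m_A(x) = (x - 4)^3 = x^3 - 12*x^2 + 48*x - 64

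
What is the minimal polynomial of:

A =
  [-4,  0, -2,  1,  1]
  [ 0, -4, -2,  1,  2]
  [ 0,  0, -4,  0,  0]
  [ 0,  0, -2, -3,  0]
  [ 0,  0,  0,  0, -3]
x^2 + 7*x + 12

The characteristic polynomial is χ_A(x) = (x + 3)^2*(x + 4)^3, so the eigenvalues are known. The minimal polynomial is
  m_A(x) = Π_λ (x − λ)^{k_λ}
where k_λ is the size of the *largest* Jordan block for λ (equivalently, the smallest k with (A − λI)^k v = 0 for every generalised eigenvector v of λ).

  λ = -4: largest Jordan block has size 1, contributing (x + 4)
  λ = -3: largest Jordan block has size 1, contributing (x + 3)

So m_A(x) = (x + 3)*(x + 4) = x^2 + 7*x + 12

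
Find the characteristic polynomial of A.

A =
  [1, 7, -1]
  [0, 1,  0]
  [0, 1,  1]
x^3 - 3*x^2 + 3*x - 1

Expanding det(x·I − A) (e.g. by cofactor expansion or by noting that A is similar to its Jordan form J, which has the same characteristic polynomial as A) gives
  χ_A(x) = x^3 - 3*x^2 + 3*x - 1
which factors as (x - 1)^3. The eigenvalues (with algebraic multiplicities) are λ = 1 with multiplicity 3.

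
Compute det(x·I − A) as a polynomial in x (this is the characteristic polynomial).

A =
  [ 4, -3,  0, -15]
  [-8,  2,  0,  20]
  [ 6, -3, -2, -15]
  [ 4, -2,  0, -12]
x^4 + 8*x^3 + 24*x^2 + 32*x + 16

Expanding det(x·I − A) (e.g. by cofactor expansion or by noting that A is similar to its Jordan form J, which has the same characteristic polynomial as A) gives
  χ_A(x) = x^4 + 8*x^3 + 24*x^2 + 32*x + 16
which factors as (x + 2)^4. The eigenvalues (with algebraic multiplicities) are λ = -2 with multiplicity 4.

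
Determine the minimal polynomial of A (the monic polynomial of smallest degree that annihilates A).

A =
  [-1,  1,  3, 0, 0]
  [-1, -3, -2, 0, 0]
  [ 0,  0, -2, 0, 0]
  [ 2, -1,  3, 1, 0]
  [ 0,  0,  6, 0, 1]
x^4 + 5*x^3 + 6*x^2 - 4*x - 8

The characteristic polynomial is χ_A(x) = (x - 1)^2*(x + 2)^3, so the eigenvalues are known. The minimal polynomial is
  m_A(x) = Π_λ (x − λ)^{k_λ}
where k_λ is the size of the *largest* Jordan block for λ (equivalently, the smallest k with (A − λI)^k v = 0 for every generalised eigenvector v of λ).

  λ = -2: largest Jordan block has size 3, contributing (x + 2)^3
  λ = 1: largest Jordan block has size 1, contributing (x − 1)

So m_A(x) = (x - 1)*(x + 2)^3 = x^4 + 5*x^3 + 6*x^2 - 4*x - 8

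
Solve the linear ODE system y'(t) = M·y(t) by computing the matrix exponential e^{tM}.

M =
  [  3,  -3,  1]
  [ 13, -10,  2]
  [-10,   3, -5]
e^{tM} =
  [7*t*exp(-4*t) + exp(-4*t), -3*t*exp(-4*t), t*exp(-4*t)]
  [-7*t^2*exp(-4*t)/2 + 13*t*exp(-4*t), 3*t^2*exp(-4*t)/2 - 6*t*exp(-4*t) + exp(-4*t), -t^2*exp(-4*t)/2 + 2*t*exp(-4*t)]
  [-21*t^2*exp(-4*t)/2 - 10*t*exp(-4*t), 9*t^2*exp(-4*t)/2 + 3*t*exp(-4*t), -3*t^2*exp(-4*t)/2 - t*exp(-4*t) + exp(-4*t)]

Strategy: write M = P · J · P⁻¹ where J is a Jordan canonical form, so e^{tM} = P · e^{tJ} · P⁻¹, and e^{tJ} can be computed block-by-block.

M has Jordan form
J =
  [-4,  1,  0]
  [ 0, -4,  1]
  [ 0,  0, -4]
(up to reordering of blocks).

Per-block formulas:
  For a 3×3 Jordan block J_3(-4): exp(t · J_3(-4)) = e^(-4t)·(I + t·N + (t^2/2)·N^2), where N is the 3×3 nilpotent shift.

After assembling e^{tJ} and conjugating by P, we get:

e^{tM} =
  [7*t*exp(-4*t) + exp(-4*t), -3*t*exp(-4*t), t*exp(-4*t)]
  [-7*t^2*exp(-4*t)/2 + 13*t*exp(-4*t), 3*t^2*exp(-4*t)/2 - 6*t*exp(-4*t) + exp(-4*t), -t^2*exp(-4*t)/2 + 2*t*exp(-4*t)]
  [-21*t^2*exp(-4*t)/2 - 10*t*exp(-4*t), 9*t^2*exp(-4*t)/2 + 3*t*exp(-4*t), -3*t^2*exp(-4*t)/2 - t*exp(-4*t) + exp(-4*t)]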